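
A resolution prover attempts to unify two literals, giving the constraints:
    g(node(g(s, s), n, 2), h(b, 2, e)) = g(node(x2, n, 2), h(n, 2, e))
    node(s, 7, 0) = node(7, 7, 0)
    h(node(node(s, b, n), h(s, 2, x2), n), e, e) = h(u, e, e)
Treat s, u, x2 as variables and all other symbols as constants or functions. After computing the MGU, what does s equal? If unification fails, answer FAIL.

FAIL

Decompose g/2: node(g(s, s), n, 2) = node(x2, n, 2),  h(b, 2, e) = h(n, 2, e).
Decompose node/3: g(s, s) = x2,  n = n,  2 = 2.
Bind x2 := g(s, s); substituting into the one remaining equation that mentions x2 gives: h(node(node(s, b, n), h(s, 2, g(s, s)), n), e, e) = h(u, e, e).
Delete trivial equation n = n.
Delete trivial equation 2 = 2.
Decompose h/3: b = n,  2 = 2,  e = e.
Clash: constants b and n differ; no unifier exists.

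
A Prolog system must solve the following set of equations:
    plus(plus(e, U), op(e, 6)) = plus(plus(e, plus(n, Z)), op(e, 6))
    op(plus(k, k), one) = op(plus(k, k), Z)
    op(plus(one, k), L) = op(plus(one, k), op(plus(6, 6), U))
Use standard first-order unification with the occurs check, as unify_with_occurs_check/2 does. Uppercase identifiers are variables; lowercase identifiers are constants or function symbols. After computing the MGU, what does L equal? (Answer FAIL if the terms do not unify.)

Decompose plus/2: plus(e, U) = plus(e, plus(n, Z)),  op(e, 6) = op(e, 6).
Decompose plus/2: e = e,  U = plus(n, Z).
Delete trivial equation e = e.
Bind U := plus(n, Z); substituting into the one remaining equation that mentions U gives: op(plus(one, k), L) = op(plus(one, k), op(plus(6, 6), plus(n, Z))).
Delete trivial equation op(e, 6) = op(e, 6).
Decompose op/2: plus(k, k) = plus(k, k),  one = Z.
Delete trivial equation plus(k, k) = plus(k, k).
Bind Z := one; substituting into the remaining equation gives: op(plus(one, k), L) = op(plus(one, k), op(plus(6, 6), plus(n, one))). Substituting into the earlier binding gives U := plus(n, one).
Decompose op/2: plus(one, k) = plus(one, k),  L = op(plus(6, 6), plus(n, one)).
Delete trivial equation plus(one, k) = plus(one, k).
Bind L := op(plus(6, 6), plus(n, one)).
MGU = { U ↦ plus(n, one), Z ↦ one, L ↦ op(plus(6, 6), plus(n, one)) }, so L ↦ op(plus(6, 6), plus(n, one)).

op(plus(6, 6), plus(n, one))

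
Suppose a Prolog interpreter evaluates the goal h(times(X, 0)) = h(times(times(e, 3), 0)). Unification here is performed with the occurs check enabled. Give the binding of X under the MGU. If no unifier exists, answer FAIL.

Decompose h/1: times(X, 0) = times(times(e, 3), 0).
Decompose times/2: X = times(e, 3),  0 = 0.
Bind X := times(e, 3); no other remaining equation mentions X.
Delete trivial equation 0 = 0.
MGU = { X = times(e, 3) }, so X = times(e, 3).

times(e, 3)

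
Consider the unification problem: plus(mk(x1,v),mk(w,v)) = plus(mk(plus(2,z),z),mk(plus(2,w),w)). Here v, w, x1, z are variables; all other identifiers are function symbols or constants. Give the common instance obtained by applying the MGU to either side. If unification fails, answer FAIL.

FAIL

Decompose plus/2: mk(x1,v) = mk(plus(2,z),z),  mk(w,v) = mk(plus(2,w),w).
Decompose mk/2: x1 = plus(2,z),  v = z.
Bind x1 := plus(2,z); no other remaining equation mentions x1.
Bind v := z; substituting into the remaining equation gives: mk(w,z) = mk(plus(2,w),w).
Decompose mk/2: w = plus(2,w),  z = w.
Occurs check fails: w occurs in plus(2,w); the equation w = plus(2,w) has no finite solution.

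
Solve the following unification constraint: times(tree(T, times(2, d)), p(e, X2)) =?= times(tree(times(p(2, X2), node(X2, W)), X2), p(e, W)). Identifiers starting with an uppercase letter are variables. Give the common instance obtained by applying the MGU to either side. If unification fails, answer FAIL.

Decompose times/2: tree(T, times(2, d)) =?= tree(times(p(2, X2), node(X2, W)), X2),  p(e, X2) =?= p(e, W).
Decompose tree/2: T =?= times(p(2, X2), node(X2, W)),  times(2, d) =?= X2.
Bind T := times(p(2, X2), node(X2, W)); no other remaining equation mentions T.
Bind X2 := times(2, d); substituting into the remaining equation gives: p(e, times(2, d)) =?= p(e, W). Substituting into the earlier binding gives T := times(p(2, times(2, d)), node(times(2, d), W)).
Decompose p/2: e =?= e,  times(2, d) =?= W.
Delete trivial equation e =?= e.
Bind W := times(2, d). Substituting into the earlier binding gives T := times(p(2, times(2, d)), node(times(2, d), times(2, d))).
Applying the MGU to either side gives times(tree(times(p(2, times(2, d)), node(times(2, d), times(2, d))), times(2, d)), p(e, times(2, d))).

times(tree(times(p(2, times(2, d)), node(times(2, d), times(2, d))), times(2, d)), p(e, times(2, d)))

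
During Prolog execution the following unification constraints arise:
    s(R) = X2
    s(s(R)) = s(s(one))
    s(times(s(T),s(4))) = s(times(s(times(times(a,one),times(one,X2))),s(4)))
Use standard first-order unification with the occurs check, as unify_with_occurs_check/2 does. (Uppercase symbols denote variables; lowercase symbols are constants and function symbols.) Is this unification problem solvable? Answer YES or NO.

Bind X2 := s(R); substituting into the one remaining equation that mentions X2 gives: s(times(s(T),s(4))) = s(times(s(times(times(a,one),times(one,s(R)))),s(4))).
Decompose s/1: s(R) = s(one).
Decompose s/1: R = one.
Bind R := one; substituting into the remaining equation gives: s(times(s(T),s(4))) = s(times(s(times(times(a,one),times(one,s(one)))),s(4))). Substituting into the earlier binding gives X2 := s(one).
Decompose s/1: times(s(T),s(4)) = times(s(times(times(a,one),times(one,s(one)))),s(4)).
Decompose times/2: s(T) = s(times(times(a,one),times(one,s(one)))),  s(4) = s(4).
Decompose s/1: T = times(times(a,one),times(one,s(one))).
Bind T := times(times(a,one),times(one,s(one))); no other remaining equation mentions T.
Delete trivial equation s(4) = s(4).
No equations remain and no clash or occurs-check failure arose, so a unifier exists.

YES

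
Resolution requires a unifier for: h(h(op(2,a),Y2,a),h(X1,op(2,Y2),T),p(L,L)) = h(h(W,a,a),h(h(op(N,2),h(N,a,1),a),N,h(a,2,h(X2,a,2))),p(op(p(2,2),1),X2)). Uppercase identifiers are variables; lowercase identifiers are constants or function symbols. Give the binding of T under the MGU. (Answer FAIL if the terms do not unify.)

h(a,2,h(op(p(2,2),1),a,2))

Decompose h/3: h(op(2,a),Y2,a) = h(W,a,a),  h(X1,op(2,Y2),T) = h(h(op(N,2),h(N,a,1),a),N,h(a,2,h(X2,a,2))),  p(L,L) = p(op(p(2,2),1),X2).
Decompose h/3: op(2,a) = W,  Y2 = a,  a = a.
Bind W := op(2,a); no other remaining equation mentions W.
Bind Y2 := a; substituting into the one remaining equation that mentions Y2 gives: h(X1,op(2,a),T) = h(h(op(N,2),h(N,a,1),a),N,h(a,2,h(X2,a,2))).
Delete trivial equation a = a.
Decompose h/3: X1 = h(op(N,2),h(N,a,1),a),  op(2,a) = N,  T = h(a,2,h(X2,a,2)).
Bind X1 := h(op(N,2),h(N,a,1),a); no other remaining equation mentions X1.
Bind N := op(2,a); no other remaining equation mentions N. Substituting into the earlier binding gives X1 := h(op(op(2,a),2),h(op(2,a),a,1),a).
Bind T := h(a,2,h(X2,a,2)); no other remaining equation mentions T.
Decompose p/2: L = op(p(2,2),1),  L = X2.
Bind L := op(p(2,2),1); substituting into the remaining equation gives: op(p(2,2),1) = X2.
Bind X2 := op(p(2,2),1). Substituting into the earlier binding gives T := h(a,2,h(op(p(2,2),1),a,2)).
MGU = { W ↦ op(2,a), Y2 ↦ a, X1 ↦ h(op(op(2,a),2),h(op(2,a),a,1),a), N ↦ op(2,a), T ↦ h(a,2,h(op(p(2,2),1),a,2)), L ↦ op(p(2,2),1), X2 ↦ op(p(2,2),1) }, so T ↦ h(a,2,h(op(p(2,2),1),a,2)).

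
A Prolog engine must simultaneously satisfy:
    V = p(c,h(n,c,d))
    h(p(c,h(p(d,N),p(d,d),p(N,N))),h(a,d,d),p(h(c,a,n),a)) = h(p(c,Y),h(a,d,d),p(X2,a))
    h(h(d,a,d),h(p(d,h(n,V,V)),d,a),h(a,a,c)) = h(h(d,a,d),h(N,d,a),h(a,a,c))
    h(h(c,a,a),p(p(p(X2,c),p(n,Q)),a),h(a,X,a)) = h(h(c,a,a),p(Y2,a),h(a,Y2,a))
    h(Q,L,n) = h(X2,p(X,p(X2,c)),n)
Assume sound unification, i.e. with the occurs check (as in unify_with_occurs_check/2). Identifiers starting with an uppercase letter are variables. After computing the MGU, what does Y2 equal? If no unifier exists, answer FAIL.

p(p(h(c,a,n),c),p(n,h(c,a,n)))

Bind V := p(c,h(n,c,d)); substituting into the one remaining equation that mentions V gives: h(h(d,a,d),h(p(d,h(n,p(c,h(n,c,d)),p(c,h(n,c,d)))),d,a),h(a,a,c)) = h(h(d,a,d),h(N,d,a),h(a,a,c)).
Decompose h/3: p(c,h(p(d,N),p(d,d),p(N,N))) = p(c,Y),  h(a,d,d) = h(a,d,d),  p(h(c,a,n),a) = p(X2,a).
Decompose p/2: c = c,  h(p(d,N),p(d,d),p(N,N)) = Y.
Delete trivial equation c = c.
Bind Y := h(p(d,N),p(d,d),p(N,N)); no other remaining equation mentions Y.
Delete trivial equation h(a,d,d) = h(a,d,d).
Decompose p/2: h(c,a,n) = X2,  a = a.
Bind X2 := h(c,a,n); substituting into the 2 remaining equations that mention X2 gives: h(h(c,a,a),p(p(p(h(c,a,n),c),p(n,Q)),a),h(a,X,a)) = h(h(c,a,a),p(Y2,a),h(a,Y2,a)),  h(Q,L,n) = h(h(c,a,n),p(X,p(h(c,a,n),c)),n).
Delete trivial equation a = a.
Decompose h/3: h(d,a,d) = h(d,a,d),  h(p(d,h(n,p(c,h(n,c,d)),p(c,h(n,c,d)))),d,a) = h(N,d,a),  h(a,a,c) = h(a,a,c).
Delete trivial equation h(d,a,d) = h(d,a,d).
Decompose h/3: p(d,h(n,p(c,h(n,c,d)),p(c,h(n,c,d)))) = N,  d = d,  a = a.
Bind N := p(d,h(n,p(c,h(n,c,d)),p(c,h(n,c,d)))); no other remaining equation mentions N. Substituting into the earlier binding gives Y := h(p(d,p(d,h(n,p(c,h(n,c,d)),p(c,h(n,c,d))))),p(d,d),p(p(d,h(n,p(c,h(n,c,d)),p(c,h(n,c,d)))),p(d,h(n,p(c,h(n,c,d)),p(c,h(n,c,d)))))).
Delete trivial equation d = d.
Delete trivial equation a = a.
Delete trivial equation h(a,a,c) = h(a,a,c).
Decompose h/3: h(c,a,a) = h(c,a,a),  p(p(p(h(c,a,n),c),p(n,Q)),a) = p(Y2,a),  h(a,X,a) = h(a,Y2,a).
Delete trivial equation h(c,a,a) = h(c,a,a).
Decompose p/2: p(p(h(c,a,n),c),p(n,Q)) = Y2,  a = a.
Bind Y2 := p(p(h(c,a,n),c),p(n,Q)); substituting into the one remaining equation that mentions Y2 gives: h(a,X,a) = h(a,p(p(h(c,a,n),c),p(n,Q)),a).
Delete trivial equation a = a.
Decompose h/3: a = a,  X = p(p(h(c,a,n),c),p(n,Q)),  a = a.
Delete trivial equation a = a.
Bind X := p(p(h(c,a,n),c),p(n,Q)); substituting into the one remaining equation that mentions X gives: h(Q,L,n) = h(h(c,a,n),p(p(p(h(c,a,n),c),p(n,Q)),p(h(c,a,n),c)),n).
Delete trivial equation a = a.
Decompose h/3: Q = h(c,a,n),  L = p(p(p(h(c,a,n),c),p(n,Q)),p(h(c,a,n),c)),  n = n.
Bind Q := h(c,a,n); substituting into the one remaining equation that mentions Q gives: L = p(p(p(h(c,a,n),c),p(n,h(c,a,n))),p(h(c,a,n),c)). Substituting into the earlier bindings gives Y2 := p(p(h(c,a,n),c),p(n,h(c,a,n))), X := p(p(h(c,a,n),c),p(n,h(c,a,n))).
Bind L := p(p(p(h(c,a,n),c),p(n,h(c,a,n))),p(h(c,a,n),c)); no other remaining equation mentions L.
Delete trivial equation n = n.
MGU = { V -> p(c,h(n,c,d)), Y -> h(p(d,p(d,h(n,p(c,h(n,c,d)),p(c,h(n,c,d))))),p(d,d),p(p(d,h(n,p(c,h(n,c,d)),p(c,h(n,c,d)))),p(d,h(n,p(c,h(n,c,d)),p(c,h(n,c,d)))))), X2 -> h(c,a,n), N -> p(d,h(n,p(c,h(n,c,d)),p(c,h(n,c,d)))), Y2 -> p(p(h(c,a,n),c),p(n,h(c,a,n))), X -> p(p(h(c,a,n),c),p(n,h(c,a,n))), Q -> h(c,a,n), L -> p(p(p(h(c,a,n),c),p(n,h(c,a,n))),p(h(c,a,n),c)) }, so Y2 -> p(p(h(c,a,n),c),p(n,h(c,a,n))).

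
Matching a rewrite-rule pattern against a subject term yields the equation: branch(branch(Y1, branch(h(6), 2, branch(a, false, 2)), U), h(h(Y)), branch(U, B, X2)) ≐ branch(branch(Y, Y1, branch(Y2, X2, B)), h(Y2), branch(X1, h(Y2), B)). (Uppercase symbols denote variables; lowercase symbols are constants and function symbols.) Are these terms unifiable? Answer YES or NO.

YES

Decompose branch/3: branch(Y1, branch(h(6), 2, branch(a, false, 2)), U) ≐ branch(Y, Y1, branch(Y2, X2, B)),  h(h(Y)) ≐ h(Y2),  branch(U, B, X2) ≐ branch(X1, h(Y2), B).
Decompose branch/3: Y1 ≐ Y,  branch(h(6), 2, branch(a, false, 2)) ≐ Y1,  U ≐ branch(Y2, X2, B).
Bind Y1 := Y; substituting into the one remaining equation that mentions Y1 gives: branch(h(6), 2, branch(a, false, 2)) ≐ Y.
Bind Y := branch(h(6), 2, branch(a, false, 2)); substituting into the one remaining equation that mentions Y gives: h(h(branch(h(6), 2, branch(a, false, 2)))) ≐ h(Y2). Substituting into the earlier binding gives Y1 := branch(h(6), 2, branch(a, false, 2)).
Bind U := branch(Y2, X2, B); substituting into the one remaining equation that mentions U gives: branch(branch(Y2, X2, B), B, X2) ≐ branch(X1, h(Y2), B).
Decompose h/1: h(branch(h(6), 2, branch(a, false, 2))) ≐ Y2.
Bind Y2 := h(branch(h(6), 2, branch(a, false, 2))); substituting into the remaining equation gives: branch(branch(h(branch(h(6), 2, branch(a, false, 2))), X2, B), B, X2) ≐ branch(X1, h(h(branch(h(6), 2, branch(a, false, 2)))), B). Substituting into the earlier binding gives U := branch(h(branch(h(6), 2, branch(a, false, 2))), X2, B).
Decompose branch/3: branch(h(branch(h(6), 2, branch(a, false, 2))), X2, B) ≐ X1,  B ≐ h(h(branch(h(6), 2, branch(a, false, 2)))),  X2 ≐ B.
Bind X1 := branch(h(branch(h(6), 2, branch(a, false, 2))), X2, B); no other remaining equation mentions X1.
Bind B := h(h(branch(h(6), 2, branch(a, false, 2)))); substituting into the remaining equation gives: X2 ≐ h(h(branch(h(6), 2, branch(a, false, 2)))). Substituting into the earlier bindings gives U := branch(h(branch(h(6), 2, branch(a, false, 2))), X2, h(h(branch(h(6), 2, branch(a, false, 2))))), X1 := branch(h(branch(h(6), 2, branch(a, false, 2))), X2, h(h(branch(h(6), 2, branch(a, false, 2))))).
Bind X2 := h(h(branch(h(6), 2, branch(a, false, 2)))). Substituting into the earlier bindings gives U := branch(h(branch(h(6), 2, branch(a, false, 2))), h(h(branch(h(6), 2, branch(a, false, 2)))), h(h(branch(h(6), 2, branch(a, false, 2))))), X1 := branch(h(branch(h(6), 2, branch(a, false, 2))), h(h(branch(h(6), 2, branch(a, false, 2)))), h(h(branch(h(6), 2, branch(a, false, 2))))).
No equations remain and no clash or occurs-check failure arose, so a unifier exists.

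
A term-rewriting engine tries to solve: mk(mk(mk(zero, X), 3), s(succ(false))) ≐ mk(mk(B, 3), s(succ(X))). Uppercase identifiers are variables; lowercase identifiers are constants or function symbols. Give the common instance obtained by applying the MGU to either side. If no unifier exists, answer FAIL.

Decompose mk/2: mk(mk(zero, X), 3) ≐ mk(B, 3),  s(succ(false)) ≐ s(succ(X)).
Decompose mk/2: mk(zero, X) ≐ B,  3 ≐ 3.
Bind B := mk(zero, X); no other remaining equation mentions B.
Delete trivial equation 3 ≐ 3.
Decompose s/1: succ(false) ≐ succ(X).
Decompose succ/1: false ≐ X.
Bind X := false. Substituting into the earlier binding gives B := mk(zero, false).
Applying the MGU to either side gives mk(mk(mk(zero, false), 3), s(succ(false))).

mk(mk(mk(zero, false), 3), s(succ(false)))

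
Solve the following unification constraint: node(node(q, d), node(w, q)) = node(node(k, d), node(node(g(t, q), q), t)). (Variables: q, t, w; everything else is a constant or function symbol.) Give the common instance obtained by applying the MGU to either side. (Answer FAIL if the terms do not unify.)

Decompose node/2: node(q, d) = node(k, d),  node(w, q) = node(node(g(t, q), q), t).
Decompose node/2: q = k,  d = d.
Bind q := k; substituting into the one remaining equation that mentions q gives: node(w, k) = node(node(g(t, k), k), t).
Delete trivial equation d = d.
Decompose node/2: w = node(g(t, k), k),  k = t.
Bind w := node(g(t, k), k); no other remaining equation mentions w.
Bind t := k. Substituting into the earlier binding gives w := node(g(k, k), k).
Applying the MGU to either side gives node(node(k, d), node(node(g(k, k), k), k)).

node(node(k, d), node(node(g(k, k), k), k))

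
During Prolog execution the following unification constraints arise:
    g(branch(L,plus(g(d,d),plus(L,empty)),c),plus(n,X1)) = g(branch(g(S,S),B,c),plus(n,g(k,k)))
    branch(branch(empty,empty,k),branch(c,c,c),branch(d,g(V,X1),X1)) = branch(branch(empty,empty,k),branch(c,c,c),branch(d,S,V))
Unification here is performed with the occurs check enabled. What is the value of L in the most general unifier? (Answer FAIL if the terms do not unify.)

g(g(g(k,k),g(k,k)),g(g(k,k),g(k,k)))

Decompose g/2: branch(L,plus(g(d,d),plus(L,empty)),c) = branch(g(S,S),B,c),  plus(n,X1) = plus(n,g(k,k)).
Decompose branch/3: L = g(S,S),  plus(g(d,d),plus(L,empty)) = B,  c = c.
Bind L := g(S,S); substituting into the one remaining equation that mentions L gives: plus(g(d,d),plus(g(S,S),empty)) = B.
Bind B := plus(g(d,d),plus(g(S,S),empty)); no other remaining equation mentions B.
Delete trivial equation c = c.
Decompose plus/2: n = n,  X1 = g(k,k).
Delete trivial equation n = n.
Bind X1 := g(k,k); substituting into the remaining equation gives: branch(branch(empty,empty,k),branch(c,c,c),branch(d,g(V,g(k,k)),g(k,k))) = branch(branch(empty,empty,k),branch(c,c,c),branch(d,S,V)).
Decompose branch/3: branch(empty,empty,k) = branch(empty,empty,k),  branch(c,c,c) = branch(c,c,c),  branch(d,g(V,g(k,k)),g(k,k)) = branch(d,S,V).
Delete trivial equation branch(empty,empty,k) = branch(empty,empty,k).
Delete trivial equation branch(c,c,c) = branch(c,c,c).
Decompose branch/3: d = d,  g(V,g(k,k)) = S,  g(k,k) = V.
Delete trivial equation d = d.
Bind S := g(V,g(k,k)); no other remaining equation mentions S. Substituting into the earlier bindings gives L := g(g(V,g(k,k)),g(V,g(k,k))), B := plus(g(d,d),plus(g(g(V,g(k,k)),g(V,g(k,k))),empty)).
Bind V := g(k,k). Substituting into the earlier bindings gives L := g(g(g(k,k),g(k,k)),g(g(k,k),g(k,k))), B := plus(g(d,d),plus(g(g(g(k,k),g(k,k)),g(g(k,k),g(k,k))),empty)), S := g(g(k,k),g(k,k)).
MGU = { L -> g(g(g(k,k),g(k,k)),g(g(k,k),g(k,k))), B -> plus(g(d,d),plus(g(g(g(k,k),g(k,k)),g(g(k,k),g(k,k))),empty)), X1 -> g(k,k), S -> g(g(k,k),g(k,k)), V -> g(k,k) }, so L -> g(g(g(k,k),g(k,k)),g(g(k,k),g(k,k))).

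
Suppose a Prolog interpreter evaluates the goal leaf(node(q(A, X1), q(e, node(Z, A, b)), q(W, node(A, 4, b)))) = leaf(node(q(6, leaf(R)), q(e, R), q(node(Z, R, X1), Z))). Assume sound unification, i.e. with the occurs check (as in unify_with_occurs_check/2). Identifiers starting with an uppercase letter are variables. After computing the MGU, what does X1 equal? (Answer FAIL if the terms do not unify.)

Decompose leaf/1: node(q(A, X1), q(e, node(Z, A, b)), q(W, node(A, 4, b))) = node(q(6, leaf(R)), q(e, R), q(node(Z, R, X1), Z)).
Decompose node/3: q(A, X1) = q(6, leaf(R)),  q(e, node(Z, A, b)) = q(e, R),  q(W, node(A, 4, b)) = q(node(Z, R, X1), Z).
Decompose q/2: A = 6,  X1 = leaf(R).
Bind A := 6; substituting into the 2 remaining equations that mention A gives: q(e, node(Z, 6, b)) = q(e, R),  q(W, node(6, 4, b)) = q(node(Z, R, X1), Z).
Bind X1 := leaf(R); substituting into the one remaining equation that mentions X1 gives: q(W, node(6, 4, b)) = q(node(Z, R, leaf(R)), Z).
Decompose q/2: e = e,  node(Z, 6, b) = R.
Delete trivial equation e = e.
Bind R := node(Z, 6, b); substituting into the remaining equation gives: q(W, node(6, 4, b)) = q(node(Z, node(Z, 6, b), leaf(node(Z, 6, b))), Z). Substituting into the earlier binding gives X1 := leaf(node(Z, 6, b)).
Decompose q/2: W = node(Z, node(Z, 6, b), leaf(node(Z, 6, b))),  node(6, 4, b) = Z.
Bind W := node(Z, node(Z, 6, b), leaf(node(Z, 6, b))); no other remaining equation mentions W.
Bind Z := node(6, 4, b). Substituting into the earlier bindings gives X1 := leaf(node(node(6, 4, b), 6, b)), R := node(node(6, 4, b), 6, b), W := node(node(6, 4, b), node(node(6, 4, b), 6, b), leaf(node(node(6, 4, b), 6, b))).
MGU = { A -> 6, X1 -> leaf(node(node(6, 4, b), 6, b)), R -> node(node(6, 4, b), 6, b), W -> node(node(6, 4, b), node(node(6, 4, b), 6, b), leaf(node(node(6, 4, b), 6, b))), Z -> node(6, 4, b) }, so X1 -> leaf(node(node(6, 4, b), 6, b)).

leaf(node(node(6, 4, b), 6, b))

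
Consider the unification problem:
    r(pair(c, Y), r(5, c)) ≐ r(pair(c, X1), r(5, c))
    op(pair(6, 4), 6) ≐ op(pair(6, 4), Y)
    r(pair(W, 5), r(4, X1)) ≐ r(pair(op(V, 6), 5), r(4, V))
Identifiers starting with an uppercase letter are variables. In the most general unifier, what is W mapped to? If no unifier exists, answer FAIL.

Decompose r/2: pair(c, Y) ≐ pair(c, X1),  r(5, c) ≐ r(5, c).
Decompose pair/2: c ≐ c,  Y ≐ X1.
Delete trivial equation c ≐ c.
Bind Y := X1; substituting into the one remaining equation that mentions Y gives: op(pair(6, 4), 6) ≐ op(pair(6, 4), X1).
Delete trivial equation r(5, c) ≐ r(5, c).
Decompose op/2: pair(6, 4) ≐ pair(6, 4),  6 ≐ X1.
Delete trivial equation pair(6, 4) ≐ pair(6, 4).
Bind X1 := 6; substituting into the remaining equation gives: r(pair(W, 5), r(4, 6)) ≐ r(pair(op(V, 6), 5), r(4, V)). Substituting into the earlier binding gives Y := 6.
Decompose r/2: pair(W, 5) ≐ pair(op(V, 6), 5),  r(4, 6) ≐ r(4, V).
Decompose pair/2: W ≐ op(V, 6),  5 ≐ 5.
Bind W := op(V, 6); no other remaining equation mentions W.
Delete trivial equation 5 ≐ 5.
Decompose r/2: 4 ≐ 4,  6 ≐ V.
Delete trivial equation 4 ≐ 4.
Bind V := 6. Substituting into the earlier binding gives W := op(6, 6).
MGU = { Y := 6, X1 := 6, W := op(6, 6), V := 6 }, so W := op(6, 6).

op(6, 6)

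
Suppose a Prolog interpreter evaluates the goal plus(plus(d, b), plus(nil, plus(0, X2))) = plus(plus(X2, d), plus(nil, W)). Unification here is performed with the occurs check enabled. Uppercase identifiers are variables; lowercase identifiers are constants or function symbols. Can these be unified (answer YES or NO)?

Decompose plus/2: plus(d, b) = plus(X2, d),  plus(nil, plus(0, X2)) = plus(nil, W).
Decompose plus/2: d = X2,  b = d.
Bind X2 := d; substituting into the one remaining equation that mentions X2 gives: plus(nil, plus(0, d)) = plus(nil, W).
Clash: constants b and d differ; no unifier exists.

NO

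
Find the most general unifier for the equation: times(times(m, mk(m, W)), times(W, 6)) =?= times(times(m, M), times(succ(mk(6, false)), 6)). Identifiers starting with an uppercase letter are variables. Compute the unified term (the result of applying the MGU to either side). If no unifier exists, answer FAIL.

times(times(m, mk(m, succ(mk(6, false)))), times(succ(mk(6, false)), 6))

Decompose times/2: times(m, mk(m, W)) =?= times(m, M),  times(W, 6) =?= times(succ(mk(6, false)), 6).
Decompose times/2: m =?= m,  mk(m, W) =?= M.
Delete trivial equation m =?= m.
Bind M := mk(m, W); no other remaining equation mentions M.
Decompose times/2: W =?= succ(mk(6, false)),  6 =?= 6.
Bind W := succ(mk(6, false)); no other remaining equation mentions W. Substituting into the earlier binding gives M := mk(m, succ(mk(6, false))).
Delete trivial equation 6 =?= 6.
Applying the MGU to either side gives times(times(m, mk(m, succ(mk(6, false)))), times(succ(mk(6, false)), 6)).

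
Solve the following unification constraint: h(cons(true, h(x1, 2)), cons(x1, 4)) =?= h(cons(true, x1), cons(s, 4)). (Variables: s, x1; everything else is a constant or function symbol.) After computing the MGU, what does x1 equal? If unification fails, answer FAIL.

FAIL

Decompose h/2: cons(true, h(x1, 2)) =?= cons(true, x1),  cons(x1, 4) =?= cons(s, 4).
Decompose cons/2: true =?= true,  h(x1, 2) =?= x1.
Delete trivial equation true =?= true.
Occurs check fails: x1 occurs in h(x1, 2); the equation x1 =?= h(x1, 2) has no finite solution.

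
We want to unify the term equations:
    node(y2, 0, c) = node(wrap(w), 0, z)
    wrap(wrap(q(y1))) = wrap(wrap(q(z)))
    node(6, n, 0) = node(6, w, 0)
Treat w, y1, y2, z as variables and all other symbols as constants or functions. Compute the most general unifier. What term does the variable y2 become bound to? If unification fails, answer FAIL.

Decompose node/3: y2 = wrap(w),  0 = 0,  c = z.
Bind y2 := wrap(w); no other remaining equation mentions y2.
Delete trivial equation 0 = 0.
Bind z := c; substituting into the one remaining equation that mentions z gives: wrap(wrap(q(y1))) = wrap(wrap(q(c))).
Decompose wrap/1: wrap(q(y1)) = wrap(q(c)).
Decompose wrap/1: q(y1) = q(c).
Decompose q/1: y1 = c.
Bind y1 := c; no other remaining equation mentions y1.
Decompose node/3: 6 = 6,  n = w,  0 = 0.
Delete trivial equation 6 = 6.
Bind w := n; no other remaining equation mentions w. Substituting into the earlier binding gives y2 := wrap(n).
Delete trivial equation 0 = 0.
MGU = { y2 := wrap(n), z := c, y1 := c, w := n }, so y2 := wrap(n).

wrap(n)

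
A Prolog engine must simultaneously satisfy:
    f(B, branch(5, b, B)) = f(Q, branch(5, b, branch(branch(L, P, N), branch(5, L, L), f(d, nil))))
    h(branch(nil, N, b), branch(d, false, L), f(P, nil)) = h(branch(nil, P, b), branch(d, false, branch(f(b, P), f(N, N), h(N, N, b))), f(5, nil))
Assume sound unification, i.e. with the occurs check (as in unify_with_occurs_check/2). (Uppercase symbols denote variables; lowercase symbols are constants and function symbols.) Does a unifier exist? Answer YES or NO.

Decompose f/2: B = Q,  branch(5, b, B) = branch(5, b, branch(branch(L, P, N), branch(5, L, L), f(d, nil))).
Bind B := Q; substituting into the one remaining equation that mentions B gives: branch(5, b, Q) = branch(5, b, branch(branch(L, P, N), branch(5, L, L), f(d, nil))).
Decompose branch/3: 5 = 5,  b = b,  Q = branch(branch(L, P, N), branch(5, L, L), f(d, nil)).
Delete trivial equation 5 = 5.
Delete trivial equation b = b.
Bind Q := branch(branch(L, P, N), branch(5, L, L), f(d, nil)); no other remaining equation mentions Q. Substituting into the earlier binding gives B := branch(branch(L, P, N), branch(5, L, L), f(d, nil)).
Decompose h/3: branch(nil, N, b) = branch(nil, P, b),  branch(d, false, L) = branch(d, false, branch(f(b, P), f(N, N), h(N, N, b))),  f(P, nil) = f(5, nil).
Decompose branch/3: nil = nil,  N = P,  b = b.
Delete trivial equation nil = nil.
Bind N := P; substituting into the one remaining equation that mentions N gives: branch(d, false, L) = branch(d, false, branch(f(b, P), f(P, P), h(P, P, b))). Substituting into the earlier bindings gives B := branch(branch(L, P, P), branch(5, L, L), f(d, nil)), Q := branch(branch(L, P, P), branch(5, L, L), f(d, nil)).
Delete trivial equation b = b.
Decompose branch/3: d = d,  false = false,  L = branch(f(b, P), f(P, P), h(P, P, b)).
Delete trivial equation d = d.
Delete trivial equation false = false.
Bind L := branch(f(b, P), f(P, P), h(P, P, b)); no other remaining equation mentions L. Substituting into the earlier bindings gives B := branch(branch(branch(f(b, P), f(P, P), h(P, P, b)), P, P), branch(5, branch(f(b, P), f(P, P), h(P, P, b)), branch(f(b, P), f(P, P), h(P, P, b))), f(d, nil)), Q := branch(branch(branch(f(b, P), f(P, P), h(P, P, b)), P, P), branch(5, branch(f(b, P), f(P, P), h(P, P, b)), branch(f(b, P), f(P, P), h(P, P, b))), f(d, nil)).
Decompose f/2: P = 5,  nil = nil.
Bind P := 5; no other remaining equation mentions P. Substituting into the earlier bindings gives B := branch(branch(branch(f(b, 5), f(5, 5), h(5, 5, b)), 5, 5), branch(5, branch(f(b, 5), f(5, 5), h(5, 5, b)), branch(f(b, 5), f(5, 5), h(5, 5, b))), f(d, nil)), Q := branch(branch(branch(f(b, 5), f(5, 5), h(5, 5, b)), 5, 5), branch(5, branch(f(b, 5), f(5, 5), h(5, 5, b)), branch(f(b, 5), f(5, 5), h(5, 5, b))), f(d, nil)), N := 5, L := branch(f(b, 5), f(5, 5), h(5, 5, b)).
Delete trivial equation nil = nil.
No equations remain and no clash or occurs-check failure arose, so a unifier exists.

YES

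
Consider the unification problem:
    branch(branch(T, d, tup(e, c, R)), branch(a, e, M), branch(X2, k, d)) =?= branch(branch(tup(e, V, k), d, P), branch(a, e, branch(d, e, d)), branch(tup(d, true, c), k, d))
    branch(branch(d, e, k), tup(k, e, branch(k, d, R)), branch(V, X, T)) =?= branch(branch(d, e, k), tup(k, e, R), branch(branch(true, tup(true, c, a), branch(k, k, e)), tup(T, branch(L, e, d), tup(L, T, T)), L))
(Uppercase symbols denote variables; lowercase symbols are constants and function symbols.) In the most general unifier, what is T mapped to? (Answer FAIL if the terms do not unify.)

Decompose branch/3: branch(T, d, tup(e, c, R)) =?= branch(tup(e, V, k), d, P),  branch(a, e, M) =?= branch(a, e, branch(d, e, d)),  branch(X2, k, d) =?= branch(tup(d, true, c), k, d).
Decompose branch/3: T =?= tup(e, V, k),  d =?= d,  tup(e, c, R) =?= P.
Bind T := tup(e, V, k); substituting into the one remaining equation that mentions T gives: branch(branch(d, e, k), tup(k, e, branch(k, d, R)), branch(V, X, tup(e, V, k))) =?= branch(branch(d, e, k), tup(k, e, R), branch(branch(true, tup(true, c, a), branch(k, k, e)), tup(tup(e, V, k), branch(L, e, d), tup(L, tup(e, V, k), tup(e, V, k))), L)).
Delete trivial equation d =?= d.
Bind P := tup(e, c, R); no other remaining equation mentions P.
Decompose branch/3: a =?= a,  e =?= e,  M =?= branch(d, e, d).
Delete trivial equation a =?= a.
Delete trivial equation e =?= e.
Bind M := branch(d, e, d); no other remaining equation mentions M.
Decompose branch/3: X2 =?= tup(d, true, c),  k =?= k,  d =?= d.
Bind X2 := tup(d, true, c); no other remaining equation mentions X2.
Delete trivial equation k =?= k.
Delete trivial equation d =?= d.
Decompose branch/3: branch(d, e, k) =?= branch(d, e, k),  tup(k, e, branch(k, d, R)) =?= tup(k, e, R),  branch(V, X, tup(e, V, k)) =?= branch(branch(true, tup(true, c, a), branch(k, k, e)), tup(tup(e, V, k), branch(L, e, d), tup(L, tup(e, V, k), tup(e, V, k))), L).
Delete trivial equation branch(d, e, k) =?= branch(d, e, k).
Decompose tup/3: k =?= k,  e =?= e,  branch(k, d, R) =?= R.
Delete trivial equation k =?= k.
Delete trivial equation e =?= e.
Occurs check fails: R occurs in branch(k, d, R); the equation R =?= branch(k, d, R) has no finite solution.

FAIL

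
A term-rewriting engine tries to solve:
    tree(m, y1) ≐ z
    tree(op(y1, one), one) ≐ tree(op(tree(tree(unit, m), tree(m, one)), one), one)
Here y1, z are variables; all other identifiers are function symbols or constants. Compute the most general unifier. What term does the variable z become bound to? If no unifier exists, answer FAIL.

Bind z := tree(m, y1); no other remaining equation mentions z.
Decompose tree/2: op(y1, one) ≐ op(tree(tree(unit, m), tree(m, one)), one),  one ≐ one.
Decompose op/2: y1 ≐ tree(tree(unit, m), tree(m, one)),  one ≐ one.
Bind y1 := tree(tree(unit, m), tree(m, one)); no other remaining equation mentions y1. Substituting into the earlier binding gives z := tree(m, tree(tree(unit, m), tree(m, one))).
Delete trivial equation one ≐ one.
Delete trivial equation one ≐ one.
MGU = { z ↦ tree(m, tree(tree(unit, m), tree(m, one))), y1 ↦ tree(tree(unit, m), tree(m, one)) }, so z ↦ tree(m, tree(tree(unit, m), tree(m, one))).

tree(m, tree(tree(unit, m), tree(m, one)))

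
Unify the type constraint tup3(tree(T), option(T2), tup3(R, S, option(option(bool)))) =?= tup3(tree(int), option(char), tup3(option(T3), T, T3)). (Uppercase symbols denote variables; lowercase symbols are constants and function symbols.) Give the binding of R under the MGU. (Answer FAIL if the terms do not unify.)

Decompose tup3/3: tree(T) =?= tree(int),  option(T2) =?= option(char),  tup3(R, S, option(option(bool))) =?= tup3(option(T3), T, T3).
Decompose tree/1: T =?= int.
Bind T := int; substituting into the one remaining equation that mentions T gives: tup3(R, S, option(option(bool))) =?= tup3(option(T3), int, T3).
Decompose option/1: T2 =?= char.
Bind T2 := char; no other remaining equation mentions T2.
Decompose tup3/3: R =?= option(T3),  S =?= int,  option(option(bool)) =?= T3.
Bind R := option(T3); no other remaining equation mentions R.
Bind S := int; no other remaining equation mentions S.
Bind T3 := option(option(bool)). Substituting into the earlier binding gives R := option(option(option(bool))).
MGU = { T := int, T2 := char, R := option(option(option(bool))), S := int, T3 := option(option(bool)) }, so R := option(option(option(bool))).

option(option(option(bool)))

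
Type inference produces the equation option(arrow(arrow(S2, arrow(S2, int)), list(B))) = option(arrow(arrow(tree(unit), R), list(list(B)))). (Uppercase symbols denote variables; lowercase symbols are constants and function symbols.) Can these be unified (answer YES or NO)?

Decompose option/1: arrow(arrow(S2, arrow(S2, int)), list(B)) = arrow(arrow(tree(unit), R), list(list(B))).
Decompose arrow/2: arrow(S2, arrow(S2, int)) = arrow(tree(unit), R),  list(B) = list(list(B)).
Decompose arrow/2: S2 = tree(unit),  arrow(S2, int) = R.
Bind S2 := tree(unit); substituting into the one remaining equation that mentions S2 gives: arrow(tree(unit), int) = R.
Bind R := arrow(tree(unit), int); no other remaining equation mentions R.
Decompose list/1: B = list(B).
Occurs check fails: B occurs in list(B); the equation B = list(B) has no finite solution.

NO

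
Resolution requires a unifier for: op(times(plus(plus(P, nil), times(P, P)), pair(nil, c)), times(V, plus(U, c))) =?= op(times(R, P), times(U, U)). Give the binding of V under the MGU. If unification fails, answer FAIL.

Decompose op/2: times(plus(plus(P, nil), times(P, P)), pair(nil, c)) =?= times(R, P),  times(V, plus(U, c)) =?= times(U, U).
Decompose times/2: plus(plus(P, nil), times(P, P)) =?= R,  pair(nil, c) =?= P.
Bind R := plus(plus(P, nil), times(P, P)); no other remaining equation mentions R.
Bind P := pair(nil, c); no other remaining equation mentions P. Substituting into the earlier binding gives R := plus(plus(pair(nil, c), nil), times(pair(nil, c), pair(nil, c))).
Decompose times/2: V =?= U,  plus(U, c) =?= U.
Bind V := U; no other remaining equation mentions V.
Occurs check fails: U occurs in plus(U, c); the equation U =?= plus(U, c) has no finite solution.

FAIL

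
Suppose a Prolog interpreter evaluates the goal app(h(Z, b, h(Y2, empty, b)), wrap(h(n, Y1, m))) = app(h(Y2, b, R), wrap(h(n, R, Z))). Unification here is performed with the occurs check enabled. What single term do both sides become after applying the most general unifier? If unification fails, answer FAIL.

Decompose app/2: h(Z, b, h(Y2, empty, b)) = h(Y2, b, R),  wrap(h(n, Y1, m)) = wrap(h(n, R, Z)).
Decompose h/3: Z = Y2,  b = b,  h(Y2, empty, b) = R.
Bind Z := Y2; substituting into the one remaining equation that mentions Z gives: wrap(h(n, Y1, m)) = wrap(h(n, R, Y2)).
Delete trivial equation b = b.
Bind R := h(Y2, empty, b); substituting into the remaining equation gives: wrap(h(n, Y1, m)) = wrap(h(n, h(Y2, empty, b), Y2)).
Decompose wrap/1: h(n, Y1, m) = h(n, h(Y2, empty, b), Y2).
Decompose h/3: n = n,  Y1 = h(Y2, empty, b),  m = Y2.
Delete trivial equation n = n.
Bind Y1 := h(Y2, empty, b); no other remaining equation mentions Y1.
Bind Y2 := m. Substituting into the earlier bindings gives Z := m, R := h(m, empty, b), Y1 := h(m, empty, b).
Applying the MGU to either side gives app(h(m, b, h(m, empty, b)), wrap(h(n, h(m, empty, b), m))).

app(h(m, b, h(m, empty, b)), wrap(h(n, h(m, empty, b), m)))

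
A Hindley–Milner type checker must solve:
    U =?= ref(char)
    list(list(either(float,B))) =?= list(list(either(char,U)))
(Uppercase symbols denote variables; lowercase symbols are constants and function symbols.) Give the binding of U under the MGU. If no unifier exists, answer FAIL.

FAIL

Bind U := ref(char); substituting into the remaining equation gives: list(list(either(float,B))) =?= list(list(either(char,ref(char)))).
Decompose list/1: list(either(float,B)) =?= list(either(char,ref(char))).
Decompose list/1: either(float,B) =?= either(char,ref(char)).
Decompose either/2: float =?= char,  B =?= ref(char).
Clash: constants float and char differ; no unifier exists.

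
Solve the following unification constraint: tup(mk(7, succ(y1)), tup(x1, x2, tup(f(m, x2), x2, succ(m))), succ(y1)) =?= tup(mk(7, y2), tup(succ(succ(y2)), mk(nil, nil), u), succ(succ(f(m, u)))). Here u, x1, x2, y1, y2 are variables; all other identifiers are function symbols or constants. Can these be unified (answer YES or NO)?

Decompose tup/3: mk(7, succ(y1)) =?= mk(7, y2),  tup(x1, x2, tup(f(m, x2), x2, succ(m))) =?= tup(succ(succ(y2)), mk(nil, nil), u),  succ(y1) =?= succ(succ(f(m, u))).
Decompose mk/2: 7 =?= 7,  succ(y1) =?= y2.
Delete trivial equation 7 =?= 7.
Bind y2 := succ(y1); substituting into the one remaining equation that mentions y2 gives: tup(x1, x2, tup(f(m, x2), x2, succ(m))) =?= tup(succ(succ(succ(y1))), mk(nil, nil), u).
Decompose tup/3: x1 =?= succ(succ(succ(y1))),  x2 =?= mk(nil, nil),  tup(f(m, x2), x2, succ(m)) =?= u.
Bind x1 := succ(succ(succ(y1))); no other remaining equation mentions x1.
Bind x2 := mk(nil, nil); substituting into the one remaining equation that mentions x2 gives: tup(f(m, mk(nil, nil)), mk(nil, nil), succ(m)) =?= u.
Bind u := tup(f(m, mk(nil, nil)), mk(nil, nil), succ(m)); substituting into the remaining equation gives: succ(y1) =?= succ(succ(f(m, tup(f(m, mk(nil, nil)), mk(nil, nil), succ(m))))).
Decompose succ/1: y1 =?= succ(f(m, tup(f(m, mk(nil, nil)), mk(nil, nil), succ(m)))).
Bind y1 := succ(f(m, tup(f(m, mk(nil, nil)), mk(nil, nil), succ(m)))). Substituting into the earlier bindings gives y2 := succ(succ(f(m, tup(f(m, mk(nil, nil)), mk(nil, nil), succ(m))))), x1 := succ(succ(succ(succ(f(m, tup(f(m, mk(nil, nil)), mk(nil, nil), succ(m))))))).
No equations remain and no clash or occurs-check failure arose, so a unifier exists.

YES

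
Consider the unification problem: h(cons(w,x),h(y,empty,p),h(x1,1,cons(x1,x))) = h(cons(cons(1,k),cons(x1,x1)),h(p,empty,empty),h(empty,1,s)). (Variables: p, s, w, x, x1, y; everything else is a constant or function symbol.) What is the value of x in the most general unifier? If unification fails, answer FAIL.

Decompose h/3: cons(w,x) = cons(cons(1,k),cons(x1,x1)),  h(y,empty,p) = h(p,empty,empty),  h(x1,1,cons(x1,x)) = h(empty,1,s).
Decompose cons/2: w = cons(1,k),  x = cons(x1,x1).
Bind w := cons(1,k); no other remaining equation mentions w.
Bind x := cons(x1,x1); substituting into the one remaining equation that mentions x gives: h(x1,1,cons(x1,cons(x1,x1))) = h(empty,1,s).
Decompose h/3: y = p,  empty = empty,  p = empty.
Bind y := p; no other remaining equation mentions y.
Delete trivial equation empty = empty.
Bind p := empty; no other remaining equation mentions p. Substituting into the earlier binding gives y := empty.
Decompose h/3: x1 = empty,  1 = 1,  cons(x1,cons(x1,x1)) = s.
Bind x1 := empty; substituting into the one remaining equation that mentions x1 gives: cons(empty,cons(empty,empty)) = s. Substituting into the earlier binding gives x := cons(empty,empty).
Delete trivial equation 1 = 1.
Bind s := cons(empty,cons(empty,empty)).
MGU = { w := cons(1,k), x := cons(empty,empty), y := empty, p := empty, x1 := empty, s := cons(empty,cons(empty,empty)) }, so x := cons(empty,empty).

cons(empty,empty)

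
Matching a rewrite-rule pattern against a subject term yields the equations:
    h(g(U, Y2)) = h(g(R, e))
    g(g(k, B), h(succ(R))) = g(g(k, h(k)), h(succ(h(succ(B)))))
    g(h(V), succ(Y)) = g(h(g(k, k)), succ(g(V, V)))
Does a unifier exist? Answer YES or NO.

Decompose h/1: g(U, Y2) = g(R, e).
Decompose g/2: U = R,  Y2 = e.
Bind U := R; no other remaining equation mentions U.
Bind Y2 := e; no other remaining equation mentions Y2.
Decompose g/2: g(k, B) = g(k, h(k)),  h(succ(R)) = h(succ(h(succ(B)))).
Decompose g/2: k = k,  B = h(k).
Delete trivial equation k = k.
Bind B := h(k); substituting into the one remaining equation that mentions B gives: h(succ(R)) = h(succ(h(succ(h(k))))).
Decompose h/1: succ(R) = succ(h(succ(h(k)))).
Decompose succ/1: R = h(succ(h(k))).
Bind R := h(succ(h(k))); no other remaining equation mentions R. Substituting into the earlier binding gives U := h(succ(h(k))).
Decompose g/2: h(V) = h(g(k, k)),  succ(Y) = succ(g(V, V)).
Decompose h/1: V = g(k, k).
Bind V := g(k, k); substituting into the remaining equation gives: succ(Y) = succ(g(g(k, k), g(k, k))).
Decompose succ/1: Y = g(g(k, k), g(k, k)).
Bind Y := g(g(k, k), g(k, k)).
No equations remain and no clash or occurs-check failure arose, so a unifier exists.

YES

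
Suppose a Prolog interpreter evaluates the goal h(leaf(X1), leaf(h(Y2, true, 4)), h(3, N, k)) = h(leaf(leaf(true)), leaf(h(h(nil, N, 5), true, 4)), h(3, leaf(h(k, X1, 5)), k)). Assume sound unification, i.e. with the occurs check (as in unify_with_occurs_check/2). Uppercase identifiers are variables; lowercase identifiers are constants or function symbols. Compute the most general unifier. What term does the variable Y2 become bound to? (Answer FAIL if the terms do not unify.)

Decompose h/3: leaf(X1) = leaf(leaf(true)),  leaf(h(Y2, true, 4)) = leaf(h(h(nil, N, 5), true, 4)),  h(3, N, k) = h(3, leaf(h(k, X1, 5)), k).
Decompose leaf/1: X1 = leaf(true).
Bind X1 := leaf(true); substituting into the one remaining equation that mentions X1 gives: h(3, N, k) = h(3, leaf(h(k, leaf(true), 5)), k).
Decompose leaf/1: h(Y2, true, 4) = h(h(nil, N, 5), true, 4).
Decompose h/3: Y2 = h(nil, N, 5),  true = true,  4 = 4.
Bind Y2 := h(nil, N, 5); no other remaining equation mentions Y2.
Delete trivial equation true = true.
Delete trivial equation 4 = 4.
Decompose h/3: 3 = 3,  N = leaf(h(k, leaf(true), 5)),  k = k.
Delete trivial equation 3 = 3.
Bind N := leaf(h(k, leaf(true), 5)); no other remaining equation mentions N. Substituting into the earlier binding gives Y2 := h(nil, leaf(h(k, leaf(true), 5)), 5).
Delete trivial equation k = k.
MGU = { X1 = leaf(true), Y2 = h(nil, leaf(h(k, leaf(true), 5)), 5), N = leaf(h(k, leaf(true), 5)) }, so Y2 = h(nil, leaf(h(k, leaf(true), 5)), 5).

h(nil, leaf(h(k, leaf(true), 5)), 5)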